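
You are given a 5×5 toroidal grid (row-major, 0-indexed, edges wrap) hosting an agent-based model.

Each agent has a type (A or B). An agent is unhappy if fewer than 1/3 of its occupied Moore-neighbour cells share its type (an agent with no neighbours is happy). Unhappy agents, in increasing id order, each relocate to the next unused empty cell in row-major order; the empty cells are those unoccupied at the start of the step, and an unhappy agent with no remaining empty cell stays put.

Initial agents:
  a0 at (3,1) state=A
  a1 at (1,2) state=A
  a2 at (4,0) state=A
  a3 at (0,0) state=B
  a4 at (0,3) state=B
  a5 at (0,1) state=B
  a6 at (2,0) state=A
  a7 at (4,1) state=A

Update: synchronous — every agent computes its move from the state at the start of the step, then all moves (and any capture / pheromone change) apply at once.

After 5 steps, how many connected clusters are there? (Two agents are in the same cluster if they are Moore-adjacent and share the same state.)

2

t=1: a0@(3,1):A a1@(0,2):A a2@(4,0):A a3@(0,0):B a4@(0,4):B a5@(1,0):B a6@(2,0):A a7@(4,1):A
t=2: (unchanged — steady state)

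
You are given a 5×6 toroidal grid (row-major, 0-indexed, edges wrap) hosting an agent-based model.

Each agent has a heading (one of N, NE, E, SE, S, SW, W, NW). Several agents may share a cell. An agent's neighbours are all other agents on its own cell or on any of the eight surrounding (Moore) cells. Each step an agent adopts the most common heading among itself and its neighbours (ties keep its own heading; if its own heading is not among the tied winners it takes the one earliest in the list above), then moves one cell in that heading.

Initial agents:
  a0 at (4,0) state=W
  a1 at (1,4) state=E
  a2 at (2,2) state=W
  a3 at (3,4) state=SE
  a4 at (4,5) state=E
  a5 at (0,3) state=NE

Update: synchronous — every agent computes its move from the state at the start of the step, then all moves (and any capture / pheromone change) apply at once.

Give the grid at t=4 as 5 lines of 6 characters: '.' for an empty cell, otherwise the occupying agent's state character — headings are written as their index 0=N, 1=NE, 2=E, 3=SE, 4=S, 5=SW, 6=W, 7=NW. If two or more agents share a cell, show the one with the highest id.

t=1: a0@(4,5):W a1@(1,5):E a2@(2,1):W a3@(4,5):SE a4@(4,0):E a5@(4,4):NE
t=2: a0@(4,4):W a1@(1,0):E a2@(2,0):W a3@(0,0):SE a4@(4,1):E a5@(3,5):NE
t=3: a0@(4,3):W a1@(1,1):E a2@(2,5):W a3@(0,1):E a4@(4,2):E a5@(3,4):W
t=4: a0@(4,2):W a1@(1,2):E a2@(2,4):W a3@(0,2):E a4@(4,3):E a5@(3,3):W

..2...
..2...
....6.
...6..
..62..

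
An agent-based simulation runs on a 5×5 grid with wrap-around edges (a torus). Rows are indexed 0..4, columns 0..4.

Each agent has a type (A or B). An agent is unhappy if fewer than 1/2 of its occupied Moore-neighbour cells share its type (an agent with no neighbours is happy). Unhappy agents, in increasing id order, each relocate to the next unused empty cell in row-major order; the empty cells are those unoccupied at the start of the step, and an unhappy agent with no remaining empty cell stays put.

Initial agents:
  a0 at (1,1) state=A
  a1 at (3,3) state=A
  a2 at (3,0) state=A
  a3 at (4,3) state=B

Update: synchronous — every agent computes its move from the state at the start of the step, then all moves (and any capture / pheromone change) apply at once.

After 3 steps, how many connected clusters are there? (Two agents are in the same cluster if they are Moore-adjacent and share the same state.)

t=1: a0@(1,1):A a1@(0,0):A a2@(3,0):A a3@(0,1):B
t=2: a0@(1,1):A a1@(0,0):A a2@(3,0):A a3@(0,2):B
t=3: a0@(1,1):A a1@(0,0):A a2@(3,0):A a3@(0,1):B

3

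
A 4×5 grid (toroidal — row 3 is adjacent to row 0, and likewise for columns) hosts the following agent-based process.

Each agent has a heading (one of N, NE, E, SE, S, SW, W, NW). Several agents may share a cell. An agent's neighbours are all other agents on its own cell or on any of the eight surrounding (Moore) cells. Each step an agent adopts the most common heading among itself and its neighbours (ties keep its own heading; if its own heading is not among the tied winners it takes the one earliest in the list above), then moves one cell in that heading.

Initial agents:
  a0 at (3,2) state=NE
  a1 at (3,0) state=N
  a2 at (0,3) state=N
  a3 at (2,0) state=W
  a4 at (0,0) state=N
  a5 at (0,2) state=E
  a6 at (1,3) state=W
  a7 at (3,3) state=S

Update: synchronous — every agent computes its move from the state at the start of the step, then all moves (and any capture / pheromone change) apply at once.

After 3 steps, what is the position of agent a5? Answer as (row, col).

t=1: a0@(2,3):NE a1@(2,0):N a2@(3,3):N a3@(2,4):W a4@(3,0):N a5@(0,3):E a6@(1,2):W a7@(0,3):S
t=2: a0@(2,2):W a1@(1,0):N a2@(2,3):N a3@(1,4):N a4@(2,0):N a5@(0,4):E a6@(1,1):W a7@(1,3):S
t=3: a0@(2,1):W a1@(0,0):N a2@(1,3):N a3@(0,4):N a4@(1,0):N a5@(3,4):N a6@(1,0):W a7@(0,3):N

(3, 4)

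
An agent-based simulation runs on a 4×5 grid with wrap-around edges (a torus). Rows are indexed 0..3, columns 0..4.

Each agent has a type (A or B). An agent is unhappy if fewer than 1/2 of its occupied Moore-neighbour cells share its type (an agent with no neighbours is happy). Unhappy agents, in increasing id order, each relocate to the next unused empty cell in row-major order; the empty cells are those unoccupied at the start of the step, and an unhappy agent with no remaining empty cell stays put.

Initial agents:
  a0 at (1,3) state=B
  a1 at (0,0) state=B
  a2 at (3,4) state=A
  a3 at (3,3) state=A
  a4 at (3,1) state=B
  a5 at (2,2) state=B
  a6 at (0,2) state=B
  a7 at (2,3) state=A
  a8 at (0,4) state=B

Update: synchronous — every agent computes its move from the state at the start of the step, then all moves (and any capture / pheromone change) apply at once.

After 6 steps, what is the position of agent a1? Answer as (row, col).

(0, 0)

t=1: a0@(1,3):B a1@(0,0):B a2@(3,4):A a3@(0,1):A a4@(3,1):B a5@(2,2):B a6@(0,2):B a7@(2,3):A a8@(0,4):B
t=2: a0@(1,3):B a1@(0,0):B a2@(0,3):A a3@(1,0):A a4@(3,1):B a5@(2,2):B a6@(0,2):B a7@(1,1):A a8@(0,4):B
t=3: a0@(1,3):B a1@(0,0):B a2@(0,1):A a3@(1,2):A a4@(3,1):B a5@(2,2):B a6@(0,2):B a7@(1,4):A a8@(0,4):B
t=4: a0@(1,3):B a1@(0,0):B a2@(0,3):A a3@(1,0):A a4@(3,1):B a5@(2,2):B a6@(0,2):B a7@(1,1):A a8@(0,4):B
t=5: a0@(1,3):B a1@(0,0):B a2@(0,1):A a3@(1,2):A a4@(3,1):B a5@(2,2):B a6@(0,2):B a7@(1,4):A a8@(0,4):B
t=6: a0@(1,3):B a1@(0,0):B a2@(0,3):A a3@(1,0):A a4@(3,1):B a5@(2,2):B a6@(0,2):B a7@(1,1):A a8@(0,4):B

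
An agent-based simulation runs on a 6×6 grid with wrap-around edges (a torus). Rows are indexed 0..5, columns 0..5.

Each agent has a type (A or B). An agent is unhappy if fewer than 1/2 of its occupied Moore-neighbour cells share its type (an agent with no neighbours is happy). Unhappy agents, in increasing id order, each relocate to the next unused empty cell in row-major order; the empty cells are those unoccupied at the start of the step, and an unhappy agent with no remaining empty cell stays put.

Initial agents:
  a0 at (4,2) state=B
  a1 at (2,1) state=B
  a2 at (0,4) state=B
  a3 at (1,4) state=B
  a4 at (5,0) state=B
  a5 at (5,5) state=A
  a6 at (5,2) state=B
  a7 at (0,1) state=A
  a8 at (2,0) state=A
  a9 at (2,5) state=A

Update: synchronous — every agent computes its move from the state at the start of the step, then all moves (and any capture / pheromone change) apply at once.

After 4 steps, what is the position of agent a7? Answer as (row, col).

t=1: a0@(4,2):B a1@(0,0):B a2@(0,4):B a3@(1,4):B a4@(0,2):B a5@(0,3):A a6@(5,2):B a7@(0,5):A a8@(2,0):A a9@(2,5):A
t=2: a0@(4,2):B a1@(0,1):B a2@(1,0):B a3@(1,1):B a4@(0,2):B a5@(1,2):A a6@(5,2):B a7@(1,3):A a8@(2,0):A a9@(2,5):A
t=3: a0@(4,2):B a1@(0,1):B a2@(1,0):B a3@(1,1):B a4@(0,2):B a5@(0,0):A a6@(5,2):B a7@(1,3):A a8@(0,3):A a9@(2,5):A
t=4: a0@(4,2):B a1@(0,1):B a2@(1,0):B a3@(1,1):B a4@(0,2):B a5@(0,4):A a6@(5,2):B a7@(1,3):A a8@(0,5):A a9@(1,2):A

(1, 3)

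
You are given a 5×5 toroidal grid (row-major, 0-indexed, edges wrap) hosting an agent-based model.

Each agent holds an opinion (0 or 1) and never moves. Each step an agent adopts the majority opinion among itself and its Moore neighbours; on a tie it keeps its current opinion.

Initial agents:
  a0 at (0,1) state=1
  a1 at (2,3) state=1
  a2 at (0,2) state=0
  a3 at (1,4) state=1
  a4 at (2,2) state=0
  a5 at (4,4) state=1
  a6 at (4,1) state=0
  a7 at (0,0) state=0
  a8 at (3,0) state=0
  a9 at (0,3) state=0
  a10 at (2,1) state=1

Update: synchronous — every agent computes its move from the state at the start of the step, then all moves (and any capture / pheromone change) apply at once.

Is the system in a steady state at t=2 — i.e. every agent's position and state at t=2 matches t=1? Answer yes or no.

t=1: a0@(0,1):0 a1@(2,3):1 a2@(0,2):0 a3@(1,4):1 a4@(2,2):1 a5@(4,4):0 a6@(4,1):0 a7@(0,0):1 a8@(3,0):0 a9@(0,3):0 a10@(2,1):0
t=2: a0@(0,1):0 a1@(2,3):1 a2@(0,2):0 a3@(1,4):1 a4@(2,2):1 a5@(4,4):0 a6@(4,1):0 a7@(0,0):0 a8@(3,0):0 a9@(0,3):0 a10@(2,1):0

no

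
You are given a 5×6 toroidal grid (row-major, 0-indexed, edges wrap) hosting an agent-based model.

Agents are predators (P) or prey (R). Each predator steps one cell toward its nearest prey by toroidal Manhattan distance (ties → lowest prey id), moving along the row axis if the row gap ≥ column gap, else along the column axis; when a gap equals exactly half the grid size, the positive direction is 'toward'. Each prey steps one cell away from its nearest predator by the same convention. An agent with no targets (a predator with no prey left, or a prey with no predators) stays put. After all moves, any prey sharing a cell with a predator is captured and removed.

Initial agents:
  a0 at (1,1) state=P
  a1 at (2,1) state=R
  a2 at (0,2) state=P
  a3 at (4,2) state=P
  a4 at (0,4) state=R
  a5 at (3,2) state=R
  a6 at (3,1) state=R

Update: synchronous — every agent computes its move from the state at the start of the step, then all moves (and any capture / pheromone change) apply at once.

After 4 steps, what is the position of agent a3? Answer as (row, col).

t=1: a0@(2,1):P a1@(3,1):R a2@(0,3):P a3@(3,2):P a4@(0,5):R a5@(2,2):R a6@(4,1):R
t=2: a0@(3,1):P a1@(4,1):R a2@(0,4):P a3@(3,1):P a4@(0,0):R a5@(2,3):R a6@(0,1):R
t=3: a0@(4,1):P a1@(0,1):R a2@(0,5):P a3@(4,1):P a4@(0,1):R a5@(2,4):R a6@(1,1):R
t=4: a0@(0,1):P a1@(1,1):R a2@(0,0):P a3@(0,1):P a4@(1,1):R a5@(3,4):R a6@(2,1):R

(0, 1)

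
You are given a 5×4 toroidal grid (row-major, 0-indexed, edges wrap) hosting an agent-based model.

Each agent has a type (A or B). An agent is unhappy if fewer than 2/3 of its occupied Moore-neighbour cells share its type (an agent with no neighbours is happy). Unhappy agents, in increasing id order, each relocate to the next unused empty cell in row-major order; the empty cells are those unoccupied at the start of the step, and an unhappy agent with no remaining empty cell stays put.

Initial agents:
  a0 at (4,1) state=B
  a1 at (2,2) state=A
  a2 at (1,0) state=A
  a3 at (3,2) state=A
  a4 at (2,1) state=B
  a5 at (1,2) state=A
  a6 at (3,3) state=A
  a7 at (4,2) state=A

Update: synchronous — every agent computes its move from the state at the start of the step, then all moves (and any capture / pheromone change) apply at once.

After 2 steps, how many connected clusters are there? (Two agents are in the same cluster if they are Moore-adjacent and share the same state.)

t=1: a0@(0,0):B a1@(2,2):A a2@(0,1):A a3@(0,2):A a4@(0,3):B a5@(1,1):A a6@(3,3):A a7@(4,2):A
t=2: a0@(1,0):B a1@(2,2):A a2@(0,1):A a3@(0,2):A a4@(1,2):B a5@(1,1):A a6@(3,3):A a7@(4,2):A

3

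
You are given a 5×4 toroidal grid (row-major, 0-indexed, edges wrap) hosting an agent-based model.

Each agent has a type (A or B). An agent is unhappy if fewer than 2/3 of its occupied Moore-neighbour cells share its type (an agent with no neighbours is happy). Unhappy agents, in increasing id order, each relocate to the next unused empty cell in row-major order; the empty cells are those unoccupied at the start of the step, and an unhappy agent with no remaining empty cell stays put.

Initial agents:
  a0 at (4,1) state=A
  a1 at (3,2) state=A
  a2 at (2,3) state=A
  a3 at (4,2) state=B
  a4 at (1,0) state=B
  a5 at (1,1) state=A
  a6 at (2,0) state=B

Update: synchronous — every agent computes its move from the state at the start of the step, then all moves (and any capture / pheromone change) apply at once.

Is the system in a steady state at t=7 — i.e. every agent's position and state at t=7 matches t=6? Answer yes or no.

no

t=1: a0@(0,0):A a1@(3,2):A a2@(0,1):A a3@(0,2):B a4@(0,3):B a5@(1,2):A a6@(1,3):B
t=2: a0@(1,0):A a1@(3,2):A a2@(0,1):A a3@(1,1):B a4@(2,0):B a5@(2,1):A a6@(2,2):B
t=3: a0@(0,0):A a1@(0,2):A a2@(0,3):A a3@(1,2):B a4@(1,3):B a5@(2,3):A a6@(3,0):B
t=4: a0@(0,1):A a1@(1,0):A a2@(1,1):A a3@(2,0):B a4@(2,1):B a5@(2,2):A a6@(3,1):B
t=5: a0@(0,1):A a1@(0,0):A a2@(0,2):A a3@(0,3):B a4@(1,2):B a5@(1,3):A a6@(3,1):B
t=6: a0@(0,1):A a1@(0,0):A a2@(1,0):A a3@(1,1):B a4@(2,0):B a5@(2,1):A a6@(3,1):B
t=7: a0@(0,1):A a1@(0,0):A a2@(0,2):A a3@(0,3):B a4@(1,2):B a5@(1,3):A a6@(2,2):B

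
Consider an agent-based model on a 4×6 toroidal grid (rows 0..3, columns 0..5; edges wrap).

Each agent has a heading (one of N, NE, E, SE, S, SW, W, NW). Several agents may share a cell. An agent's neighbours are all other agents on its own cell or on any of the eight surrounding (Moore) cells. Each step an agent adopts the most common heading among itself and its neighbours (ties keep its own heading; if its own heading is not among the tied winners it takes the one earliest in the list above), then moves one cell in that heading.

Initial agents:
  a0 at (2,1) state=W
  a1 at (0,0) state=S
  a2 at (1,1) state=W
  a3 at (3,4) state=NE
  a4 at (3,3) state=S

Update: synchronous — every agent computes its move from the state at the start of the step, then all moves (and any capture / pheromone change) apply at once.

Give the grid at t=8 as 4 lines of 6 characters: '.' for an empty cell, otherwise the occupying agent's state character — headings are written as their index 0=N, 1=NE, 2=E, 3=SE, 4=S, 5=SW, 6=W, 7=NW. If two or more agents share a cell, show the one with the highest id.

......
.....6
....66
......

t=1: a0@(2,0):W a1@(1,0):S a2@(1,0):W a3@(2,5):NE a4@(0,3):S
t=2: a0@(2,5):W a1@(1,5):W a2@(1,5):W a3@(2,4):W a4@(1,3):S
t=3: a0@(2,4):W a1@(1,4):W a2@(1,4):W a3@(2,3):W a4@(2,3):S
t=4: a0@(2,3):W a1@(1,3):W a2@(1,3):W a3@(2,2):W a4@(2,2):W
t=5: a0@(2,2):W a1@(1,2):W a2@(1,2):W a3@(2,1):W a4@(2,1):W
t=6: a0@(2,1):W a1@(1,1):W a2@(1,1):W a3@(2,0):W a4@(2,0):W
t=7: a0@(2,0):W a1@(1,0):W a2@(1,0):W a3@(2,5):W a4@(2,5):W
t=8: a0@(2,5):W a1@(1,5):W a2@(1,5):W a3@(2,4):W a4@(2,4):W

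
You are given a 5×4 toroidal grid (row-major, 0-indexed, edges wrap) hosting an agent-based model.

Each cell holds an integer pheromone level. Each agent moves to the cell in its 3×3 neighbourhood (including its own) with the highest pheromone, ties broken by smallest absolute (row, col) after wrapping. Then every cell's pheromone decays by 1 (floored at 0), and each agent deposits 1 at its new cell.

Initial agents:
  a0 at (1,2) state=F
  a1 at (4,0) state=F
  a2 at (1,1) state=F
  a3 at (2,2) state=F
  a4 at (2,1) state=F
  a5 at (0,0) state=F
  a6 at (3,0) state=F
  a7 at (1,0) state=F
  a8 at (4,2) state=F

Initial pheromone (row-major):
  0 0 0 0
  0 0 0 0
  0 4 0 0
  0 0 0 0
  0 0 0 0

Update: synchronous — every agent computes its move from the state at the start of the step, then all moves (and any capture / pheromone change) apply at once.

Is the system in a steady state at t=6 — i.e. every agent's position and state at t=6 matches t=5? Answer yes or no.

yes

t=1: a0@(2,1) a1@(0,0) a2@(2,1) a3@(2,1) a4@(2,1) a5@(0,0) a6@(2,1) a7@(2,1) a8@(0,1) | pheromone: 2 1 0 0 / 0 0 0 0 / 0 9 0 0 / 0 0 0 0 / 0 0 0 0
t=2: a0@(2,1) a1@(0,0) a2@(2,1) a3@(2,1) a4@(2,1) a5@(0,0) a6@(2,1) a7@(2,1) a8@(0,0) | pheromone: 4 0 0 0 / 0 0 0 0 / 0 14 0 0 / 0 0 0 0 / 0 0 0 0
t=3: a0@(2,1) a1@(0,0) a2@(2,1) a3@(2,1) a4@(2,1) a5@(0,0) a6@(2,1) a7@(2,1) a8@(0,0) | pheromone: 6 0 0 0 / 0 0 0 0 / 0 19 0 0 / 0 0 0 0 / 0 0 0 0
t=4: a0@(2,1) a1@(0,0) a2@(2,1) a3@(2,1) a4@(2,1) a5@(0,0) a6@(2,1) a7@(2,1) a8@(0,0) | pheromone: 8 0 0 0 / 0 0 0 0 / 0 24 0 0 / 0 0 0 0 / 0 0 0 0
t=5: a0@(2,1) a1@(0,0) a2@(2,1) a3@(2,1) a4@(2,1) a5@(0,0) a6@(2,1) a7@(2,1) a8@(0,0) | pheromone: 10 0 0 0 / 0 0 0 0 / 0 29 0 0 / 0 0 0 0 / 0 0 0 0
t=6: a0@(2,1) a1@(0,0) a2@(2,1) a3@(2,1) a4@(2,1) a5@(0,0) a6@(2,1) a7@(2,1) a8@(0,0) | pheromone: 12 0 0 0 / 0 0 0 0 / 0 34 0 0 / 0 0 0 0 / 0 0 0 0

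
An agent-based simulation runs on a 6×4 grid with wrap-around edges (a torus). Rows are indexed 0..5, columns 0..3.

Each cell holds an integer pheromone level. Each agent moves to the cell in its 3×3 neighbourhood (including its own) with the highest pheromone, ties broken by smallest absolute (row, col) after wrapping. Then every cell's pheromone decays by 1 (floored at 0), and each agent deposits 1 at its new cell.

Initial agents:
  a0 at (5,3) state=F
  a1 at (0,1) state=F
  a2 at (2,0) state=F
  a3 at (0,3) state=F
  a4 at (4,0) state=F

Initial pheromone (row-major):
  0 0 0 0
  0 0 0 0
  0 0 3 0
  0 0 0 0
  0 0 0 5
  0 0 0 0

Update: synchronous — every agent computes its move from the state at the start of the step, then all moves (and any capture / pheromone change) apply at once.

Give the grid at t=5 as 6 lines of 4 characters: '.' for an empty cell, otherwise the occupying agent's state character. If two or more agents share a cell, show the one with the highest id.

t=1: a0@(4,3) a1@(0,0) a2@(1,0) a3@(0,0) a4@(4,3) | pheromone: 2 0 0 0 / 1 0 0 0 / 0 0 2 0 / 0 0 0 0 / 0 0 0 6 / 0 0 0 0
t=2: a0@(4,3) a1@(0,0) a2@(0,0) a3@(0,0) a4@(4,3) | pheromone: 4 0 0 0 / 0 0 0 0 / 0 0 1 0 / 0 0 0 0 / 0 0 0 7 / 0 0 0 0
t=3: a0@(4,3) a1@(0,0) a2@(0,0) a3@(0,0) a4@(4,3) | pheromone: 6 0 0 0 / 0 0 0 0 / 0 0 0 0 / 0 0 0 0 / 0 0 0 8 / 0 0 0 0
t=4: a0@(4,3) a1@(0,0) a2@(0,0) a3@(0,0) a4@(4,3) | pheromone: 8 0 0 0 / 0 0 0 0 / 0 0 0 0 / 0 0 0 0 / 0 0 0 9 / 0 0 0 0
t=5: a0@(4,3) a1@(0,0) a2@(0,0) a3@(0,0) a4@(4,3) | pheromone: 10 0 0 0 / 0 0 0 0 / 0 0 0 0 / 0 0 0 0 / 0 0 0 10 / 0 0 0 0

F...
....
....
....
...F
....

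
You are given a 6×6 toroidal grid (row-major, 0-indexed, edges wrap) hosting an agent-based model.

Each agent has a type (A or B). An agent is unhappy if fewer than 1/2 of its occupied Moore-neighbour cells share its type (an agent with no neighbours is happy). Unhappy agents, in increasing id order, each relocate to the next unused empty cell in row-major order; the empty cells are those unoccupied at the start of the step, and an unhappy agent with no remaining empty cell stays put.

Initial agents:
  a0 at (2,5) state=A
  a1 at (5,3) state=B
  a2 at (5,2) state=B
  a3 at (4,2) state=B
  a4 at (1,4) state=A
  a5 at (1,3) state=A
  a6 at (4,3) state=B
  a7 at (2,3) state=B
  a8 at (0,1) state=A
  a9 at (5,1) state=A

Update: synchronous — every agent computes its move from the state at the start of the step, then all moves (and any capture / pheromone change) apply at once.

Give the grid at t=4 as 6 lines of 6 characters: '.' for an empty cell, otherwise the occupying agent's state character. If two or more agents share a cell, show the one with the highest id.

..BAA.
...AA.
.....A
......
..BB..
..BB..

t=1: a0@(2,5):A a1@(5,3):B a2@(5,2):B a3@(4,2):B a4@(1,4):A a5@(1,3):A a6@(4,3):B a7@(0,0):B a8@(0,1):A a9@(0,2):A
t=2: a0@(2,5):A a1@(5,3):B a2@(5,2):B a3@(4,2):B a4@(1,4):A a5@(1,3):A a6@(4,3):B a7@(0,3):B a8@(0,4):A a9@(0,2):A
t=3: a0@(2,5):A a1@(5,3):B a2@(5,2):B a3@(4,2):B a4@(1,4):A a5@(1,3):A a6@(4,3):B a7@(0,0):B a8@(0,4):A a9@(0,1):A
t=4: a0@(2,5):A a1@(5,3):B a2@(5,2):B a3@(4,2):B a4@(1,4):A a5@(1,3):A a6@(4,3):B a7@(0,2):B a8@(0,4):A a9@(0,3):A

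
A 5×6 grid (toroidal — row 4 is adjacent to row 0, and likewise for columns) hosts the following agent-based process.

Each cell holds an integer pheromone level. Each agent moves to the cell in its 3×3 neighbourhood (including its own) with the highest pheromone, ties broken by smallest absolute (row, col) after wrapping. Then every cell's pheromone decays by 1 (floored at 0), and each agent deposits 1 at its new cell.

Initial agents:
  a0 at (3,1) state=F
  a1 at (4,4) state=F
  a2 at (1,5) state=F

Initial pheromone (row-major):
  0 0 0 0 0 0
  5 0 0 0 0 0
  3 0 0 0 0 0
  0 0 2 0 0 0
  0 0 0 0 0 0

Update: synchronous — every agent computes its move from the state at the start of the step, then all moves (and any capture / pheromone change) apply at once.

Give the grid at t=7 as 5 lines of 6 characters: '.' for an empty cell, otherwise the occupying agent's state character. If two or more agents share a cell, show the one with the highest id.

...F..
F.....
......
......
......

t=1: a0@(2,0) a1@(0,3) a2@(1,0) | pheromone: 0 0 0 1 0 0 / 5 0 0 0 0 0 / 3 0 0 0 0 0 / 0 0 1 0 0 0 / 0 0 0 0 0 0
t=2: a0@(1,0) a1@(0,3) a2@(1,0) | pheromone: 0 0 0 1 0 0 / 6 0 0 0 0 0 / 2 0 0 0 0 0 / 0 0 0 0 0 0 / 0 0 0 0 0 0
t=3: a0@(1,0) a1@(0,3) a2@(1,0) | pheromone: 0 0 0 1 0 0 / 7 0 0 0 0 0 / 1 0 0 0 0 0 / 0 0 0 0 0 0 / 0 0 0 0 0 0
t=4: a0@(1,0) a1@(0,3) a2@(1,0) | pheromone: 0 0 0 1 0 0 / 8 0 0 0 0 0 / 0 0 0 0 0 0 / 0 0 0 0 0 0 / 0 0 0 0 0 0
t=5: a0@(1,0) a1@(0,3) a2@(1,0) | pheromone: 0 0 0 1 0 0 / 9 0 0 0 0 0 / 0 0 0 0 0 0 / 0 0 0 0 0 0 / 0 0 0 0 0 0
t=6: a0@(1,0) a1@(0,3) a2@(1,0) | pheromone: 0 0 0 1 0 0 / 10 0 0 0 0 0 / 0 0 0 0 0 0 / 0 0 0 0 0 0 / 0 0 0 0 0 0
t=7: a0@(1,0) a1@(0,3) a2@(1,0) | pheromone: 0 0 0 1 0 0 / 11 0 0 0 0 0 / 0 0 0 0 0 0 / 0 0 0 0 0 0 / 0 0 0 0 0 0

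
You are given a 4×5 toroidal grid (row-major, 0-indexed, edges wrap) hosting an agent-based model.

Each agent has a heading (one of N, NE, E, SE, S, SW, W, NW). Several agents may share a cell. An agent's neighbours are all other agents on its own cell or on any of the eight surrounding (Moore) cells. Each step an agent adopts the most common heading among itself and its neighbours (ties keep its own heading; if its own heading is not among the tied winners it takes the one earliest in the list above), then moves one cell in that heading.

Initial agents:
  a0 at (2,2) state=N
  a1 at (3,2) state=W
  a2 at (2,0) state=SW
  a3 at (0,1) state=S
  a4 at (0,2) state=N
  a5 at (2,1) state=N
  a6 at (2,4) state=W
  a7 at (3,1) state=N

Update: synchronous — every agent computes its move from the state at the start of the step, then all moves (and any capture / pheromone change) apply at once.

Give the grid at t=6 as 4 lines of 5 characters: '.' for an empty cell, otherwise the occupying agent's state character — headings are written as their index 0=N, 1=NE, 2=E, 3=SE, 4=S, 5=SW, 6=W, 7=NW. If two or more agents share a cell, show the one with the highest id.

000..
.000.
.00..
.....

t=1: a0@(1,2):N a1@(2,2):N a2@(1,0):N a3@(3,1):N a4@(3,2):N a5@(1,1):N a6@(2,3):W a7@(2,1):N
t=2: a0@(0,2):N a1@(1,2):N a2@(0,0):N a3@(2,1):N a4@(2,2):N a5@(0,1):N a6@(1,3):N a7@(1,1):N
t=3: a0@(3,2):N a1@(0,2):N a2@(3,0):N a3@(1,1):N a4@(1,2):N a5@(3,1):N a6@(0,3):N a7@(0,1):N
t=4: a0@(2,2):N a1@(3,2):N a2@(2,0):N a3@(0,1):N a4@(0,2):N a5@(2,1):N a6@(3,3):N a7@(3,1):N
t=5: a0@(1,2):N a1@(2,2):N a2@(1,0):N a3@(3,1):N a4@(3,2):N a5@(1,1):N a6@(2,3):N a7@(2,1):N
t=6: a0@(0,2):N a1@(1,2):N a2@(0,0):N a3@(2,1):N a4@(2,2):N a5@(0,1):N a6@(1,3):N a7@(1,1):N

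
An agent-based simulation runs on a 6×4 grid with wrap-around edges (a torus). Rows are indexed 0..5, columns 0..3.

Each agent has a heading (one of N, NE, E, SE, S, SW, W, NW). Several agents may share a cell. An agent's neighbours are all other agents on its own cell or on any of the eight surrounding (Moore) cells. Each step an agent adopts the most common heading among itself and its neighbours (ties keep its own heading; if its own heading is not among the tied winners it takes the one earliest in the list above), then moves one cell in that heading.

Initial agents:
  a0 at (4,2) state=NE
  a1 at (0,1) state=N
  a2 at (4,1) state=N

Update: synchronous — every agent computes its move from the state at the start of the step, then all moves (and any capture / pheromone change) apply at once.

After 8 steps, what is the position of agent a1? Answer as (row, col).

t=1: a0@(3,3):NE a1@(5,1):N a2@(3,1):N
t=2: a0@(2,0):NE a1@(4,1):N a2@(2,1):N
t=3: a0@(1,1):NE a1@(3,1):N a2@(1,1):N
t=4: a0@(0,2):NE a1@(2,1):N a2@(0,1):N
t=5: a0@(5,3):NE a1@(1,1):N a2@(5,1):N
t=6: a0@(4,0):NE a1@(0,1):N a2@(4,1):N
t=7: a0@(3,1):NE a1@(5,1):N a2@(3,1):N
t=8: a0@(2,2):NE a1@(4,1):N a2@(2,1):N

(4, 1)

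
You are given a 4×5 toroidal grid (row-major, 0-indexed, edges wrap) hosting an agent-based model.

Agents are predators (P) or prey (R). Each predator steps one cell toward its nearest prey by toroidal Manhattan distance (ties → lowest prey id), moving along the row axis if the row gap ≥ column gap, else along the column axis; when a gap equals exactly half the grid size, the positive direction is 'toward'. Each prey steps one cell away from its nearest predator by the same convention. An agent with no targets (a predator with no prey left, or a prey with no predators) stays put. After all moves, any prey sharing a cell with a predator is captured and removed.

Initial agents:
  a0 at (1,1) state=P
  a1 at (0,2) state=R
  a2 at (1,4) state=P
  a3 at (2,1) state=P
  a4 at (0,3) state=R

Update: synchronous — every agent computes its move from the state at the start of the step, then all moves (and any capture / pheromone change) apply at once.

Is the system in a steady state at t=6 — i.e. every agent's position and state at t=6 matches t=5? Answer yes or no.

yes

t=1: a0@(0,1):P a1@(3,2):R a2@(0,4):P a3@(3,1):P a4@(3,3):R
t=2: a0@(3,1):P a1@(3,3):R a2@(3,4):P a3@(3,2):P a4@(2,3):R
t=3: a0@(3,2):P a2@(3,3):P a3@(3,3):P a4@(1,3):R
t=4: a0@(0,2):P a2@(0,3):P a3@(0,3):P
t=5: (unchanged — steady state)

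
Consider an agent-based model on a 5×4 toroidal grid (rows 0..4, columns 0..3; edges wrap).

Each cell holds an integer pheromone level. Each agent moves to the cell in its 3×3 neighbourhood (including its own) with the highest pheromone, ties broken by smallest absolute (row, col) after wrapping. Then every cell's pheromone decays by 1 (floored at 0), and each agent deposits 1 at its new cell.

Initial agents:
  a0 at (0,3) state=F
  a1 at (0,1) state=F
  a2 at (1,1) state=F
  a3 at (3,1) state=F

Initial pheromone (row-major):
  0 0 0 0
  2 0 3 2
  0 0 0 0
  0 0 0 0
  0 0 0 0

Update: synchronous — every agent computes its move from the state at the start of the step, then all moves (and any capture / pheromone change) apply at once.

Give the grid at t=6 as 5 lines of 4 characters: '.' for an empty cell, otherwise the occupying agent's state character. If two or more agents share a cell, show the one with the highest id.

....
F.F.
....
....
....

t=1: a0@(1,2) a1@(1,2) a2@(1,2) a3@(2,0) | pheromone: 0 0 0 0 / 1 0 5 1 / 1 0 0 0 / 0 0 0 0 / 0 0 0 0
t=2: a0@(1,2) a1@(1,2) a2@(1,2) a3@(1,0) | pheromone: 0 0 0 0 / 1 0 7 0 / 0 0 0 0 / 0 0 0 0 / 0 0 0 0
t=3: a0@(1,2) a1@(1,2) a2@(1,2) a3@(1,0) | pheromone: 0 0 0 0 / 1 0 9 0 / 0 0 0 0 / 0 0 0 0 / 0 0 0 0
t=4: a0@(1,2) a1@(1,2) a2@(1,2) a3@(1,0) | pheromone: 0 0 0 0 / 1 0 11 0 / 0 0 0 0 / 0 0 0 0 / 0 0 0 0
t=5: a0@(1,2) a1@(1,2) a2@(1,2) a3@(1,0) | pheromone: 0 0 0 0 / 1 0 13 0 / 0 0 0 0 / 0 0 0 0 / 0 0 0 0
t=6: a0@(1,2) a1@(1,2) a2@(1,2) a3@(1,0) | pheromone: 0 0 0 0 / 1 0 15 0 / 0 0 0 0 / 0 0 0 0 / 0 0 0 0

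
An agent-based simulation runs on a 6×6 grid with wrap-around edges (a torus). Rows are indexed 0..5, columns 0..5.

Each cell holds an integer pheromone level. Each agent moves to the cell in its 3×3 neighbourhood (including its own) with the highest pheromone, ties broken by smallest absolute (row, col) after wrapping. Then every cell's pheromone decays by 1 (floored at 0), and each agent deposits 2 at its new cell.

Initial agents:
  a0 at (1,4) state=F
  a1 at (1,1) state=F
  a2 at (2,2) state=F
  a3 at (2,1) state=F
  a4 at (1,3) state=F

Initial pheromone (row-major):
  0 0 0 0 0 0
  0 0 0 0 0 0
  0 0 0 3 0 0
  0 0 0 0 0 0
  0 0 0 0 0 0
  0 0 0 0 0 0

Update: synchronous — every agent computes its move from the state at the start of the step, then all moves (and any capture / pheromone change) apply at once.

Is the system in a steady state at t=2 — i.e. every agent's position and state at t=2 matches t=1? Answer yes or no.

no

t=1: a0@(2,3) a1@(0,0) a2@(2,3) a3@(1,0) a4@(2,3) | pheromone: 2 0 0 0 0 0 / 2 0 0 0 0 0 / 0 0 0 8 0 0 / 0 0 0 0 0 0 / 0 0 0 0 0 0 / 0 0 0 0 0 0
t=2: a0@(2,3) a1@(0,0) a2@(2,3) a3@(0,0) a4@(2,3) | pheromone: 5 0 0 0 0 0 / 1 0 0 0 0 0 / 0 0 0 13 0 0 / 0 0 0 0 0 0 / 0 0 0 0 0 0 / 0 0 0 0 0 0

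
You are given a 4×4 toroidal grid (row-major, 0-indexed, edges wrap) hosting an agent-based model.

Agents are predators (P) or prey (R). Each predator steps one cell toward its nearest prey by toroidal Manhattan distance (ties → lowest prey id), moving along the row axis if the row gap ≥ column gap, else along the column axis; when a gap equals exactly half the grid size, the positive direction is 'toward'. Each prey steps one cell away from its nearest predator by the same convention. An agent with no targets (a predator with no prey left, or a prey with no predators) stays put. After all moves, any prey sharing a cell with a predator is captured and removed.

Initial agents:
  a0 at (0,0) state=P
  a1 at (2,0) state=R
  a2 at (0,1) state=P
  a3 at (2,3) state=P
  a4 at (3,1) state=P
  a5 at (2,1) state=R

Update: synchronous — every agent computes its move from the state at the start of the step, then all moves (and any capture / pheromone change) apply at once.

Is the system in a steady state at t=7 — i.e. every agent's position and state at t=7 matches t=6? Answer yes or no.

t=1: a0@(1,0):P a2@(1,1):P a3@(2,0):P a4@(2,1):P
t=2: (unchanged — steady state)

yes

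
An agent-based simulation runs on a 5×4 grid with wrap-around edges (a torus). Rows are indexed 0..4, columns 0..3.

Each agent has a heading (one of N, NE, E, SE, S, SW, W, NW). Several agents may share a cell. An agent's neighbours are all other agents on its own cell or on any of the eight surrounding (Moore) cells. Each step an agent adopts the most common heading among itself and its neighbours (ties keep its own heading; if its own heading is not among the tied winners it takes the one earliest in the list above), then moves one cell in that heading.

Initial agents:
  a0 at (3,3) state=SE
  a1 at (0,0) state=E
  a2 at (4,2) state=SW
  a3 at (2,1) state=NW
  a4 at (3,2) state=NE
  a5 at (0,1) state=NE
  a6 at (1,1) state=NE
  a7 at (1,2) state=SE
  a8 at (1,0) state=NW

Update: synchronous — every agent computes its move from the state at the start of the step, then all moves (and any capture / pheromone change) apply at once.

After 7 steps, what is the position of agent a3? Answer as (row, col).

(0, 0)

t=1: a0@(4,0):SE a1@(4,1):NE a2@(3,3):NE a3@(1,0):NW a4@(2,3):NE a5@(4,2):NE a6@(0,2):NE a7@(0,3):NE a8@(0,3):NW
t=2: a0@(3,1):NE a1@(3,2):NE a2@(2,0):NE a3@(0,3):NW a4@(1,0):NE a5@(3,3):NE a6@(4,3):NE a7@(4,0):NE a8@(4,0):NE
t=3: a0@(2,2):NE a1@(2,3):NE a2@(1,1):NE a3@(4,0):NE a4@(0,1):NE a5@(2,0):NE a6@(3,0):NE a7@(3,1):NE a8@(3,1):NE
t=4: a0@(1,3):NE a1@(1,0):NE a2@(0,2):NE a3@(3,1):NE a4@(4,2):NE a5@(1,1):NE a6@(2,1):NE a7@(2,2):NE a8@(2,2):NE
t=5: a0@(0,0):NE a1@(0,1):NE a2@(4,3):NE a3@(2,2):NE a4@(3,3):NE a5@(0,2):NE a6@(1,2):NE a7@(1,3):NE a8@(1,3):NE
t=6: a0@(4,1):NE a1@(4,2):NE a2@(3,0):NE a3@(1,3):NE a4@(2,0):NE a5@(4,3):NE a6@(0,3):NE a7@(0,0):NE a8@(0,0):NE
t=7: a0@(3,2):NE a1@(3,3):NE a2@(2,1):NE a3@(0,0):NE a4@(1,1):NE a5@(3,0):NE a6@(4,0):NE a7@(4,1):NE a8@(4,1):NE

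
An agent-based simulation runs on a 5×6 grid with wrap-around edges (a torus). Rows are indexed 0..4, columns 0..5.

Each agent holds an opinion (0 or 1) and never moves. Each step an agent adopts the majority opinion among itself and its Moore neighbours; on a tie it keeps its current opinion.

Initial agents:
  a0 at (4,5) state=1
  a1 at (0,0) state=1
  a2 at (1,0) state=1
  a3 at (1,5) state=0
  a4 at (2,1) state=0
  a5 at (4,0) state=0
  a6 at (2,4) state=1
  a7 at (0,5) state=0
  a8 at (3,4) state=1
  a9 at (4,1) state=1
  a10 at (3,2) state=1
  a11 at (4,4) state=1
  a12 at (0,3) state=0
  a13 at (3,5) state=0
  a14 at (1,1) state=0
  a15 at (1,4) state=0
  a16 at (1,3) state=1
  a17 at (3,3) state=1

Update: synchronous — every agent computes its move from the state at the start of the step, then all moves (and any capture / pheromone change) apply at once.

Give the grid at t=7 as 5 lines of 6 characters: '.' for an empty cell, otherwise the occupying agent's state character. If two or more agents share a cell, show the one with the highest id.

t=1: a0@(4,5):1 a1@(0,0):1 a2@(1,0):0 a3@(1,5):0 a4@(2,1):0 a5@(4,0):0 a6@(2,4):1 a7@(0,5):0 a8@(3,4):1 a9@(4,1):1 a10@(3,2):1 a11@(4,4):1 a12@(0,3):0 a13@(3,5):1 a14@(1,1):0 a15@(1,4):0 a16@(1,3):1 a17@(3,3):1
t=2: a0@(4,5):1 a1@(0,0):0 a2@(1,0):0 a3@(1,5):0 a4@(2,1):0 a5@(4,0):1 a6@(2,4):1 a7@(0,5):0 a8@(3,4):1 a9@(4,1):1 a10@(3,2):1 a11@(4,4):1 a12@(0,3):0 a13@(3,5):1 a14@(1,1):0 a15@(1,4):0 a16@(1,3):1 a17@(3,3):1
t=3: (unchanged — steady state)

0..0.0
00.100
.0..1.
..1111
11..11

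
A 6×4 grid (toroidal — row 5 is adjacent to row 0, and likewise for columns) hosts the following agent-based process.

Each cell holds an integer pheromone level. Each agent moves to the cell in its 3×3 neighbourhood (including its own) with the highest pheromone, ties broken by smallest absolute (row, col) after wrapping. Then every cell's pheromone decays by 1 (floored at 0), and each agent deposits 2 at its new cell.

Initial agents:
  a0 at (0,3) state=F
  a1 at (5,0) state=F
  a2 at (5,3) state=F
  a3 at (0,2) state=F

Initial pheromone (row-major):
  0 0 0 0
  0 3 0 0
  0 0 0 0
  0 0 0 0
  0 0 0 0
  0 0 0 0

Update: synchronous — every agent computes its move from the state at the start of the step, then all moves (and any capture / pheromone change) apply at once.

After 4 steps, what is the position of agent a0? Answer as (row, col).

(0, 0)

t=1: a0@(0,0) a1@(0,0) a2@(0,0) a3@(1,1) | pheromone: 6 0 0 0 / 0 4 0 0 / 0 0 0 0 / 0 0 0 0 / 0 0 0 0 / 0 0 0 0
t=2: a0@(0,0) a1@(0,0) a2@(0,0) a3@(0,0) | pheromone: 13 0 0 0 / 0 3 0 0 / 0 0 0 0 / 0 0 0 0 / 0 0 0 0 / 0 0 0 0
t=3: a0@(0,0) a1@(0,0) a2@(0,0) a3@(0,0) | pheromone: 20 0 0 0 / 0 2 0 0 / 0 0 0 0 / 0 0 0 0 / 0 0 0 0 / 0 0 0 0
t=4: a0@(0,0) a1@(0,0) a2@(0,0) a3@(0,0) | pheromone: 27 0 0 0 / 0 1 0 0 / 0 0 0 0 / 0 0 0 0 / 0 0 0 0 / 0 0 0 0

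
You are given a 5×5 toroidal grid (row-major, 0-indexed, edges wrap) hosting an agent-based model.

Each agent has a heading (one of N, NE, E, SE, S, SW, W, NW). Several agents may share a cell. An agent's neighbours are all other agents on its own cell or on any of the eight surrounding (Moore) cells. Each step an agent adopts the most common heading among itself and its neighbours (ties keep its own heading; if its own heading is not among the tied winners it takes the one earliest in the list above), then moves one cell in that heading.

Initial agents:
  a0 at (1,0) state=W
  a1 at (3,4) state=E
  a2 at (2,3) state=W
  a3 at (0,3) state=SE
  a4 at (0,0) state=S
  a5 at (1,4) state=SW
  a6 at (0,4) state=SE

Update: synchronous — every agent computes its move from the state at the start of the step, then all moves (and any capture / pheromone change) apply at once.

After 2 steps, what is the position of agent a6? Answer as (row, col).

t=1: a0@(1,4):W a1@(3,0):E a2@(2,2):W a3@(1,4):SE a4@(1,0):S a5@(2,0):SE a6@(1,0):SE
t=2: a0@(2,0):SE a1@(3,1):E a2@(2,1):W a3@(2,0):SE a4@(2,1):SE a5@(3,1):SE a6@(2,1):SE

(2, 1)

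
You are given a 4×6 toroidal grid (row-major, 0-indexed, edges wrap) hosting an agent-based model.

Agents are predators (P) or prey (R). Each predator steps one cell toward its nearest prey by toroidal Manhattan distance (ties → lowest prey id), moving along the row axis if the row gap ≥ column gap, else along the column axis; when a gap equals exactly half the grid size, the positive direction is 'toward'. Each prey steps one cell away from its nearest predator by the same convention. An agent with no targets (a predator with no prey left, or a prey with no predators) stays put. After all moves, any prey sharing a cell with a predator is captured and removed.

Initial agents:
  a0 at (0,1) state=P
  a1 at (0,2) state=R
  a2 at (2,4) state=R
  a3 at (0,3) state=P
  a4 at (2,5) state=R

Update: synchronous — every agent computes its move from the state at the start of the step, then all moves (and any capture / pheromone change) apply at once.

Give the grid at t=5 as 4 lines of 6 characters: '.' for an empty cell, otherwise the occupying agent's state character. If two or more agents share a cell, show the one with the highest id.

t=1: a0@(0,2):P a1@(0,3):R a2@(1,4):R a3@(0,2):P a4@(1,5):R
t=2: a0@(0,3):P a1@(0,4):R a2@(1,5):R a3@(0,3):P a4@(1,4):R
t=3: a0@(0,4):P a1@(0,5):R a2@(1,0):R a3@(0,4):P a4@(2,4):R
t=4: a0@(0,5):P a1@(0,0):R a2@(1,1):R a3@(0,5):P a4@(1,4):R
t=5: a0@(0,0):P a1@(0,1):R a2@(1,2):R a3@(0,0):P a4@(2,4):R

PR....
..R...
....R.
......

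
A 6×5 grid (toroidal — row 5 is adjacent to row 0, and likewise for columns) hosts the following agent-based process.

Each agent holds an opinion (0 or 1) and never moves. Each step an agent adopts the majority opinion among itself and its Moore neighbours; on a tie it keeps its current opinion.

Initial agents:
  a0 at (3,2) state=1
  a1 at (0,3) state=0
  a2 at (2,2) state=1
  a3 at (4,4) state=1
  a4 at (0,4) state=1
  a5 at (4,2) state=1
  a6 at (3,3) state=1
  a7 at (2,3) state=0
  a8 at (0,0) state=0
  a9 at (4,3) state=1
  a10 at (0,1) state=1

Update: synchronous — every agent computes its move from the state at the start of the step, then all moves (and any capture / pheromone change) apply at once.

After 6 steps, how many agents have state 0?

t=1: a0@(3,2):1 a1@(0,3):0 a2@(2,2):1 a3@(4,4):1 a4@(0,4):0 a5@(4,2):1 a6@(3,3):1 a7@(2,3):1 a8@(0,0):1 a9@(4,3):1 a10@(0,1):1
t=2: (unchanged — steady state)

2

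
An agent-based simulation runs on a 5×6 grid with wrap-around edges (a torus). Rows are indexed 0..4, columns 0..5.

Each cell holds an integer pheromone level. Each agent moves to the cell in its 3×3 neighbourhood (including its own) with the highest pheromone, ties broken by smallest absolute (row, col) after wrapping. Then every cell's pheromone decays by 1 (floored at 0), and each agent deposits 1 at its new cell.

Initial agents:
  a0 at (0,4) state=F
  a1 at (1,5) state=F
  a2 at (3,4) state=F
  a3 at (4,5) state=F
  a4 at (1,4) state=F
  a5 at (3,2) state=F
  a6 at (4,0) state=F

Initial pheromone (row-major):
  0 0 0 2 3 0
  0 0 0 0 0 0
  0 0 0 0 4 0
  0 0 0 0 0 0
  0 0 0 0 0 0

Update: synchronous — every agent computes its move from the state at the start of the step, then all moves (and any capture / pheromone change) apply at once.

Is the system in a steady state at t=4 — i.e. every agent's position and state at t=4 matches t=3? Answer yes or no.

t=1: a0@(0,4) a1@(2,4) a2@(2,4) a3@(0,4) a4@(2,4) a5@(2,1) a6@(0,0) | pheromone: 1 0 0 1 4 0 / 0 0 0 0 0 0 / 0 1 0 0 6 0 / 0 0 0 0 0 0 / 0 0 0 0 0 0
t=2: a0@(0,4) a1@(2,4) a2@(2,4) a3@(0,4) a4@(2,4) a5@(2,1) a6@(0,0) | pheromone: 1 0 0 0 5 0 / 0 0 0 0 0 0 / 0 1 0 0 8 0 / 0 0 0 0 0 0 / 0 0 0 0 0 0
t=3: a0@(0,4) a1@(2,4) a2@(2,4) a3@(0,4) a4@(2,4) a5@(2,1) a6@(0,0) | pheromone: 1 0 0 0 6 0 / 0 0 0 0 0 0 / 0 1 0 0 10 0 / 0 0 0 0 0 0 / 0 0 0 0 0 0
t=4: a0@(0,4) a1@(2,4) a2@(2,4) a3@(0,4) a4@(2,4) a5@(2,1) a6@(0,0) | pheromone: 1 0 0 0 7 0 / 0 0 0 0 0 0 / 0 1 0 0 12 0 / 0 0 0 0 0 0 / 0 0 0 0 0 0

yes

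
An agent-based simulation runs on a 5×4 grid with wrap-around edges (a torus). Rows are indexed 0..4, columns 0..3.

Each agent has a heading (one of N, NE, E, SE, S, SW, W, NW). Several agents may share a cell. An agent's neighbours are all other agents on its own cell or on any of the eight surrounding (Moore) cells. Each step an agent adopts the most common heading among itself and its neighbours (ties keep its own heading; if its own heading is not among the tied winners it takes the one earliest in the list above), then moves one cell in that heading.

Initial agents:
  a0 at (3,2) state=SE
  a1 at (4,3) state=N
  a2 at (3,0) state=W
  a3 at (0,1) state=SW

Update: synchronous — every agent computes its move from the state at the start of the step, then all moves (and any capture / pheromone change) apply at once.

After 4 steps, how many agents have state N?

1

t=1: a0@(4,3):SE a1@(3,3):N a2@(3,3):W a3@(1,0):SW
t=2: a0@(0,0):SE a1@(2,3):N a2@(3,2):W a3@(2,3):SW
t=3: a0@(1,1):SE a1@(1,3):N a2@(3,1):W a3@(3,2):SW
t=4: a0@(2,2):SE a1@(0,3):N a2@(3,0):W a3@(4,1):SW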